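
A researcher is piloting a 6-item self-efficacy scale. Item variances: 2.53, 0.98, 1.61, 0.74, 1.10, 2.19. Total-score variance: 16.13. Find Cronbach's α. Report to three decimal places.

Cronbach's α = 0.519

ΣVar(i) = 2.53 + 0.98 + 1.61 + 0.74 + 1.10 + 2.19 = 9.15
α = (k/(k−1))·(1 − ΣVar(i)/total variance) = (6/5)·(1 − 9.15/16.13) = 0.519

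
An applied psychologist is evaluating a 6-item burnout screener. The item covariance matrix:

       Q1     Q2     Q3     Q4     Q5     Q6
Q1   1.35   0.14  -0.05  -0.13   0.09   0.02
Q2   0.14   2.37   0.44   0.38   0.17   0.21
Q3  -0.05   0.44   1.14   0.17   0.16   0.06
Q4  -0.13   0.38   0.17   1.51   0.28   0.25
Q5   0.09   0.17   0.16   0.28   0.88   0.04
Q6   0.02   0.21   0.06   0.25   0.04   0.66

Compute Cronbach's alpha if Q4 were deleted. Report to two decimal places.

Remaining items: Q1, Q2, Q3, Q5, Q6 (k = 5).
sum of item variances = 1.35 + 2.37 + 1.14 + 0.88 + 0.66 = 6.40
σ²_T = 6.40 + 2 × 1.28 = 8.96
α (item deleted) = (5/4)·(1 − 6.40/8.96) = 0.36

α = 0.36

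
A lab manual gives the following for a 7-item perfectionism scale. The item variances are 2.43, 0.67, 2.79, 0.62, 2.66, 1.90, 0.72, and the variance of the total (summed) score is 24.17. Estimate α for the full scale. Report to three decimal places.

sum of item variances = 2.43 + 0.67 + 2.79 + 0.62 + 2.66 + 1.90 + 0.72 = 11.79
α = (k/(k−1))·(1 − sum of item variances/total variance) = (7/6)·(1 − 11.79/24.17) = 0.598

α = 0.598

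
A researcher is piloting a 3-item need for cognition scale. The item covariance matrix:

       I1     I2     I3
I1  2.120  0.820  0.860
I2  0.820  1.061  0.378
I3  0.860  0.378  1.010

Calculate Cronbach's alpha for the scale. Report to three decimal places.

Σσ²ᵢ = 2.120 + 1.061 + 1.010 = 4.191
Sum of off-diagonal covariances = 2.058
Var(T) = 4.191 + 2 × 2.058 = 8.307
α = (k/(k−1))·(1 − Σσ²ᵢ/Var(T)) = (3/2)·(1 − 4.191/8.307) = 0.743

α = 0.743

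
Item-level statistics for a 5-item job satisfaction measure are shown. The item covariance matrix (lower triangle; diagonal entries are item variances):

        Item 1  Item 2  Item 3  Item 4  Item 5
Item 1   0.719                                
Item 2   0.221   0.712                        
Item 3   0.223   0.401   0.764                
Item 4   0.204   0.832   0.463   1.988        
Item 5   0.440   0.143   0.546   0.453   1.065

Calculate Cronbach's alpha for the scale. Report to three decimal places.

Cronbach's alpha = 0.749

Σσᵢ² = 0.719 + 0.712 + 0.764 + 1.988 + 1.065 = 5.248
Sum of the distinct covariances = 3.926
σ²_total = 5.248 + 2 × 3.926 = 13.100
α = (k/(k−1))·(1 − Σσᵢ²/σ²_total) = (5/4)·(1 − 5.248/13.100) = 0.749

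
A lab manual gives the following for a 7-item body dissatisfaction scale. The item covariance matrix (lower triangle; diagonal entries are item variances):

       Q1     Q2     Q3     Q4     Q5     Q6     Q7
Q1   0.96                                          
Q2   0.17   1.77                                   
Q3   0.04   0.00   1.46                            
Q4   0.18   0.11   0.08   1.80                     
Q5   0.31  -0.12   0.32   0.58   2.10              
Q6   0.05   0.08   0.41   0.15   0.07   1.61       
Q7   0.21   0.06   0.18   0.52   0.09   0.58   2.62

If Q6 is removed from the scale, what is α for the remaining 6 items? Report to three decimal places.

Remaining items: Q1, Q2, Q3, Q4, Q5, Q7 (k = 6).
sum of item variances = 0.96 + 1.77 + 1.46 + 1.80 + 2.10 + 2.62 = 10.71
σ²_T = 10.71 + 2 × 2.73 = 16.17
α (item deleted) = (6/5)·(1 − 10.71/16.17) = 0.405

α = 0.405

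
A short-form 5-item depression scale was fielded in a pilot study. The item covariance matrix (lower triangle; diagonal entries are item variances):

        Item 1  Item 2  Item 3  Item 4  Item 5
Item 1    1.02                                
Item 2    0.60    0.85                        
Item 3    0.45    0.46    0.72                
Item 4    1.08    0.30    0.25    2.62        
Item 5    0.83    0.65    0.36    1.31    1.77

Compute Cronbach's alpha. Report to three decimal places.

ΣVar(i) = 1.02 + 0.85 + 0.72 + 2.62 + 1.77 = 6.98
Sum of the distinct covariances = 6.29
σ²_T = 6.98 + 2 × 6.29 = 19.56
α = (k/(k−1))·(1 − ΣVar(i)/σ²_T) = (5/4)·(1 − 6.98/19.56) = 0.804

α = 0.804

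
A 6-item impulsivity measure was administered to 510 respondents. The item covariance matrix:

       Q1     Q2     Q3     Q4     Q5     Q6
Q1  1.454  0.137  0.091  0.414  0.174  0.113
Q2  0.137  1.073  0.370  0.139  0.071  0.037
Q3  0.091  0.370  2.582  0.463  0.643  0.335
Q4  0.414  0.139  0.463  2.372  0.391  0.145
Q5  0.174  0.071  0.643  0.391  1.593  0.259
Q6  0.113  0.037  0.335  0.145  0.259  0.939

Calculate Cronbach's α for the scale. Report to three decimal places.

α = 0.516

ΣVar(i) = 1.454 + 1.073 + 2.582 + 2.372 + 1.593 + 0.939 = 10.013
Sum of the distinct covariances = 3.782
Var(T) = 10.013 + 2 × 3.782 = 17.577
α = (k/(k−1))·(1 − ΣVar(i)/Var(T)) = (6/5)·(1 − 10.013/17.577) = 0.516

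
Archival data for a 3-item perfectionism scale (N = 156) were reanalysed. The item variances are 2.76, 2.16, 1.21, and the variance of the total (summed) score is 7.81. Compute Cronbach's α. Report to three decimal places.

ΣVar(i) = 2.76 + 2.16 + 1.21 = 6.13
α = (k/(k−1))·(1 − ΣVar(i)/Var(T)) = (3/2)·(1 − 6.13/7.81) = 0.323

α = 0.323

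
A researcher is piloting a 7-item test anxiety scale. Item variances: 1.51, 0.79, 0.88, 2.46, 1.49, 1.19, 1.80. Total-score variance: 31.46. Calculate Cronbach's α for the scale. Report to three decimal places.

α = 0.791

sum of item variances = 1.51 + 0.79 + 0.88 + 2.46 + 1.49 + 1.19 + 1.80 = 10.12
α = (k/(k−1))·(1 − sum of item variances/σ²_total) = (7/6)·(1 − 10.12/31.46) = 0.791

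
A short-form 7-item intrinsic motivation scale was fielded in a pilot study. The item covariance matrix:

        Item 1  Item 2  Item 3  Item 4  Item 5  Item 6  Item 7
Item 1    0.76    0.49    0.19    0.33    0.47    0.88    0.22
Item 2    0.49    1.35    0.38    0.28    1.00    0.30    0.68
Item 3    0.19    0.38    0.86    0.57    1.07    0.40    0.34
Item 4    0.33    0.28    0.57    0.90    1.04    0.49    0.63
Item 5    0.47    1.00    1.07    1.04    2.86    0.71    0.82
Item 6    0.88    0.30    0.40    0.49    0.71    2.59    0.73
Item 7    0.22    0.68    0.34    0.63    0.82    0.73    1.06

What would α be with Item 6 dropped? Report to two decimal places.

Remaining items: Item 1, Item 2, Item 3, Item 4, Item 5, Item 7 (k = 6).
ΣVar(i) = 0.76 + 1.35 + 0.86 + 0.90 + 2.86 + 1.06 = 7.79
Var(T) = 7.79 + 2 × 8.51 = 24.81
α (item deleted) = (6/5)·(1 − 7.79/24.81) = 0.82

α = 0.82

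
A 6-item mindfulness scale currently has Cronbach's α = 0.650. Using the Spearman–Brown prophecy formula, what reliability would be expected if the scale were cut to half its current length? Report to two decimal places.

predicted reliability = 0.48

Length factor m = 1/2
α' = m·α / (1 − (1−m)·α)
   = 1/2 × 0.650 / (1 − (1 − 1/2) × 0.650)
   = 0.3250 / 0.6750 = 0.48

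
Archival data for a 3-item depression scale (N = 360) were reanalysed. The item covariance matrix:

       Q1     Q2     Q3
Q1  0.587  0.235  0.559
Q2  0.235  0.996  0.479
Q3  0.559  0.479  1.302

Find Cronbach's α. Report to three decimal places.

α = 0.703

Σσ²ᵢ = 0.587 + 0.996 + 1.302 = 2.885
Σ_{i<j} σ_ij = 1.273
σ²_total = 2.885 + 2 × 1.273 = 5.431
α = (k/(k−1))·(1 − Σσ²ᵢ/σ²_total) = (3/2)·(1 − 2.885/5.431) = 0.703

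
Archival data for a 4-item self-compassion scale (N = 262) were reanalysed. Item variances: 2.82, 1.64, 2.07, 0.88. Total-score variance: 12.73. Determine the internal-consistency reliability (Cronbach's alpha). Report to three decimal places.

Cronbach's alpha = 0.557

ΣVar(i) = 2.82 + 1.64 + 2.07 + 0.88 = 7.41
α = (k/(k−1))·(1 − ΣVar(i)/σ²_T) = (4/3)·(1 − 7.41/12.73) = 0.557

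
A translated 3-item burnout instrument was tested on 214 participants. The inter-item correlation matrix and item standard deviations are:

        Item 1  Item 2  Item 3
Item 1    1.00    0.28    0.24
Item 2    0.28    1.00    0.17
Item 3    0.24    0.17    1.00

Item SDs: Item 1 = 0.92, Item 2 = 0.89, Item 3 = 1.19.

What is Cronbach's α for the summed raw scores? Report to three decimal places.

Σσ²ᵢ = 0.92² + 0.89² + 1.19² = 3.0546
Covariances σ_ij = r_ij · s_i · s_j:
  σ(Item 1,Item 2) = 0.28 × 0.92 × 0.89 = 0.2293
  σ(Item 1,Item 3) = 0.24 × 0.92 × 1.19 = 0.2628
  σ(Item 2,Item 3) = 0.17 × 0.89 × 1.19 = 0.1800
σ²_T = Σσ²ᵢ + 2·Σσ_ij = 3.0546 + 2 × 0.6721 = 4.3988
α = (3/2)·(1 − 3.0546/4.3988) = 0.458

α = 0.458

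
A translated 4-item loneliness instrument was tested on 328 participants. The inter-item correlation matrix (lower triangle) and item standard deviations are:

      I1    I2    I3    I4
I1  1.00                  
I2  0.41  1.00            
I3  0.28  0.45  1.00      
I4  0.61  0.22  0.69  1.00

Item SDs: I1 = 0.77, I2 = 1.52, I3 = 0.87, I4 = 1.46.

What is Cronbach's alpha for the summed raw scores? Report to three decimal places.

Σσ²ᵢ = 0.77² + 1.52² + 0.87² + 1.46² = 5.7918
Covariances σ_ij = r_ij · s_i · s_j:
  σ(I1,I2) = 0.41 × 0.77 × 1.52 = 0.4799
  σ(I1,I3) = 0.28 × 0.77 × 0.87 = 0.1876
  σ(I1,I4) = 0.61 × 0.77 × 1.46 = 0.6858
  σ(I2,I3) = 0.45 × 1.52 × 0.87 = 0.5951
  σ(I2,I4) = 0.22 × 1.52 × 1.46 = 0.4882
  σ(I3,I4) = 0.69 × 0.87 × 1.46 = 0.8764
σ²_T = Σσ²ᵢ + 2·Σσ_ij = 5.7918 + 2 × 3.3130 = 12.4178
α = (4/3)·(1 − 5.7918/12.4178) = 0.711

Cronbach's alpha = 0.711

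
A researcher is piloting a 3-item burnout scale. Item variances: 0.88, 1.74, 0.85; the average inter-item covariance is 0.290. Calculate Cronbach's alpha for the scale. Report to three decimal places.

ΣVar(i) = 0.88 + 1.74 + 0.85 = 3.47
Sum of the 3 distinct covariances = 3 × 0.290 = 0.870
total variance = ΣVar(i) + 2·Σcov = 3.47 + 2 × 0.870 = 5.210
α = (3/2)·(1 − 3.47/5.210) = 0.501

α = 0.501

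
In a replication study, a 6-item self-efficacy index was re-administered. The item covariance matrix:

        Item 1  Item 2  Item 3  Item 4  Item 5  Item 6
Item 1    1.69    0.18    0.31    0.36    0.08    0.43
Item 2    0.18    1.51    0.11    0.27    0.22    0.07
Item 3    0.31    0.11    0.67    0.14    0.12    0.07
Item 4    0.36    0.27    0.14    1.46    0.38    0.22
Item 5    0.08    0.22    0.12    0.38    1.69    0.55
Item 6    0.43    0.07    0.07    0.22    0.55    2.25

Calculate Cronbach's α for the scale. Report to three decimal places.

sum of item variances = 1.69 + 1.51 + 0.67 + 1.46 + 1.69 + 2.25 = 9.27
Sum of the distinct covariances = 3.51
total variance = 9.27 + 2 × 3.51 = 16.29
α = (k/(k−1))·(1 − sum of item variances/total variance) = (6/5)·(1 − 9.27/16.29) = 0.517

Cronbach's α = 0.517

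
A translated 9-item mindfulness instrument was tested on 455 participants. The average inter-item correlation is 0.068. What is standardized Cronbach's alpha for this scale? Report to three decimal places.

standardized Cronbach's alpha = 0.396

Standardized α = k·r̄ / (1 + (k−1)·r̄) = 9 × 0.068 / (1 + 8 × 0.068)
  = 0.6120 / 1.5440 = 0.396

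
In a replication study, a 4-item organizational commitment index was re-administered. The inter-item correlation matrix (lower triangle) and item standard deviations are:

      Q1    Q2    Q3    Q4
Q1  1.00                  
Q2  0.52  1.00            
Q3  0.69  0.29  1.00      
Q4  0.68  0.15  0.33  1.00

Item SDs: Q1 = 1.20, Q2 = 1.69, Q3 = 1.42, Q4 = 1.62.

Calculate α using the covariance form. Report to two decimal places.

Σσ²ᵢ = 1.20² + 1.69² + 1.42² + 1.62² = 8.9369
Covariances σ_ij = r_ij · s_i · s_j:
  σ(Q1,Q2) = 0.52 × 1.20 × 1.69 = 1.0546
  σ(Q1,Q3) = 0.69 × 1.20 × 1.42 = 1.1758
  σ(Q1,Q4) = 0.68 × 1.20 × 1.62 = 1.3219
  σ(Q2,Q3) = 0.29 × 1.69 × 1.42 = 0.6959
  σ(Q2,Q4) = 0.15 × 1.69 × 1.62 = 0.4107
  σ(Q3,Q4) = 0.33 × 1.42 × 1.62 = 0.7591
σ²_T = Σσ²ᵢ + 2·Σσ_ij = 8.9369 + 2 × 5.4180 = 19.7729
α = (4/3)·(1 − 8.9369/19.7729) = 0.73

α = 0.73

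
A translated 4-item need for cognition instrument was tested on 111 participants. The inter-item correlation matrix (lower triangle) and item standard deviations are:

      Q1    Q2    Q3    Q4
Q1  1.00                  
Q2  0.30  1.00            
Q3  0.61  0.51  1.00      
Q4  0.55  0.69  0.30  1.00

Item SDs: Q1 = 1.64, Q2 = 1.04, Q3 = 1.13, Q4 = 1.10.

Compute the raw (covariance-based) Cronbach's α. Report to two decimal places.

Cronbach's α = 0.78

Σσ²ᵢ = 1.64² + 1.04² + 1.13² + 1.10² = 6.2581
Covariances σ_ij = r_ij · s_i · s_j:
  σ(Q1,Q2) = 0.30 × 1.64 × 1.04 = 0.5117
  σ(Q1,Q3) = 0.61 × 1.64 × 1.13 = 1.1305
  σ(Q1,Q4) = 0.55 × 1.64 × 1.10 = 0.9922
  σ(Q2,Q3) = 0.51 × 1.04 × 1.13 = 0.5994
  σ(Q2,Q4) = 0.69 × 1.04 × 1.10 = 0.7894
  σ(Q3,Q4) = 0.30 × 1.13 × 1.10 = 0.3729
σ²_T = Σσ²ᵢ + 2·Σσ_ij = 6.2581 + 2 × 4.3961 = 15.0503
α = (4/3)·(1 − 6.2581/15.0503) = 0.78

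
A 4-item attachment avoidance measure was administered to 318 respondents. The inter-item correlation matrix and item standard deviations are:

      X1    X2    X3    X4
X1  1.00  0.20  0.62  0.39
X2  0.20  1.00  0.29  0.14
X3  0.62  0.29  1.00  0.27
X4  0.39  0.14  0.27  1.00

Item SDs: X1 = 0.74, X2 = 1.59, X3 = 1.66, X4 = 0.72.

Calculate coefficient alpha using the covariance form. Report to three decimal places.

coefficient alpha = 0.581

Σσ²ᵢ = 0.74² + 1.59² + 1.66² + 0.72² = 6.3497
Covariances σ_ij = r_ij · s_i · s_j:
  σ(X1,X2) = 0.20 × 0.74 × 1.59 = 0.2353
  σ(X1,X3) = 0.62 × 0.74 × 1.66 = 0.7616
  σ(X1,X4) = 0.39 × 0.74 × 0.72 = 0.2078
  σ(X2,X3) = 0.29 × 1.59 × 1.66 = 0.7654
  σ(X2,X4) = 0.14 × 1.59 × 0.72 = 0.1603
  σ(X3,X4) = 0.27 × 1.66 × 0.72 = 0.3227
σ²_T = Σσ²ᵢ + 2·Σσ_ij = 6.3497 + 2 × 2.4531 = 11.2559
α = (4/3)·(1 − 6.3497/11.2559) = 0.581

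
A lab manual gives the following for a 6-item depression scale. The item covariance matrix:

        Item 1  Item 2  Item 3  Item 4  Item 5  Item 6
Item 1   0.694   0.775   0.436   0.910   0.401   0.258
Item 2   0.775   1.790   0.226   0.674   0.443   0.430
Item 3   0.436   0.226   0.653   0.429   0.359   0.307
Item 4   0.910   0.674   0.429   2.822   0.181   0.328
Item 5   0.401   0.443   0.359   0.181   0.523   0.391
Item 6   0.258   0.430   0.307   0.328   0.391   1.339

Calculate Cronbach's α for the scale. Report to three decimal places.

Σσ²ᵢ = 0.694 + 1.790 + 0.653 + 2.822 + 0.523 + 1.339 = 7.821
Σ_{i<j} σ_ij = 6.548
σ²_total = 7.821 + 2 × 6.548 = 20.917
α = (k/(k−1))·(1 − Σσ²ᵢ/σ²_total) = (6/5)·(1 − 7.821/20.917) = 0.751

Cronbach's α = 0.751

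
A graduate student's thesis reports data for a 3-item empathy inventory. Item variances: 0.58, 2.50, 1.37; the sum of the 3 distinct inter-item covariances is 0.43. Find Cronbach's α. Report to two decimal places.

Σσᵢ² = 0.58 + 2.50 + 1.37 = 4.45
Sum of distinct covariances = 0.43
σ²_total = Σσᵢ² + 2·Σcov = 4.45 + 2 × 0.43 = 5.31
α = (3/2)·(1 − 4.45/5.31) = 0.24

α = 0.24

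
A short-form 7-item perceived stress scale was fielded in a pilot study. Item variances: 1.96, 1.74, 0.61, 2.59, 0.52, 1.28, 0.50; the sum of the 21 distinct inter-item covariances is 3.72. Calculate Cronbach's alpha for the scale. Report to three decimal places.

Cronbach's alpha = 0.522

Σσᵢ² = 1.96 + 1.74 + 0.61 + 2.59 + 0.52 + 1.28 + 0.50 = 9.20
Sum of distinct covariances = 3.72
total variance = Σσᵢ² + 2·Σcov = 9.20 + 2 × 3.72 = 16.64
α = (7/6)·(1 − 9.20/16.64) = 0.522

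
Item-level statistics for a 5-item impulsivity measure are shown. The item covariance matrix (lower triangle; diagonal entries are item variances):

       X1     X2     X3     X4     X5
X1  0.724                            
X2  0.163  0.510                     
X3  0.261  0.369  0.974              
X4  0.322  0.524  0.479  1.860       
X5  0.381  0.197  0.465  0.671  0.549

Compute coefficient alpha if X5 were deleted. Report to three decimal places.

coefficient alpha = 0.680

Remaining items: X1, X2, X3, X4 (k = 4).
Σσ²ᵢ = 0.724 + 0.510 + 0.974 + 1.860 = 4.068
σ²_total = 4.068 + 2 × 2.118 = 8.304
α (item deleted) = (4/3)·(1 − 4.068/8.304) = 0.680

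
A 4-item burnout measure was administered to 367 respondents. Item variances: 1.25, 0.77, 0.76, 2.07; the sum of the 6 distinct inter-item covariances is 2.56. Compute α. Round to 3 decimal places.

α = 0.685

Σσᵢ² = 1.25 + 0.77 + 0.76 + 2.07 = 4.85
Sum of distinct covariances = 2.56
Var(T) = Σσᵢ² + 2·Σcov = 4.85 + 2 × 2.56 = 9.97
α = (4/3)·(1 − 4.85/9.97) = 0.685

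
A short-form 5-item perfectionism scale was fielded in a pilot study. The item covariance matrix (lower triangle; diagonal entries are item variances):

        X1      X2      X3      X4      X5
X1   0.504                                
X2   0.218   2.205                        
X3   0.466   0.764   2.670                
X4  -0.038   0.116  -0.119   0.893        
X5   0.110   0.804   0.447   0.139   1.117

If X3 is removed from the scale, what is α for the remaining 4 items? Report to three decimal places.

α = 0.485

Remaining items: X1, X2, X4, X5 (k = 4).
ΣVar(i) = 0.504 + 2.205 + 0.893 + 1.117 = 4.719
Var(T) = 4.719 + 2 × 1.349 = 7.417
α (item deleted) = (4/3)·(1 − 4.719/7.417) = 0.485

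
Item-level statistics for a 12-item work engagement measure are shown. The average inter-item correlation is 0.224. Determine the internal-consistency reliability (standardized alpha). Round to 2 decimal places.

standardized alpha = 0.78

Standardized α = k·r̄ / (1 + (k−1)·r̄) = 12 × 0.224 / (1 + 11 × 0.224)
  = 2.6880 / 3.4640 = 0.78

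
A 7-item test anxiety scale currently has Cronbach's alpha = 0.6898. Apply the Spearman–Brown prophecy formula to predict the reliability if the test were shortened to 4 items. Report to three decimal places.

Length factor m = 4/7 = 0.5714
α' = m·α / (1 − (1−m)·α)
   = 4/7 × 0.6898 / (1 − (1 − 4/7) × 0.6898)
   = 0.3942 / 0.7044 = 0.560

predicted reliability = 0.560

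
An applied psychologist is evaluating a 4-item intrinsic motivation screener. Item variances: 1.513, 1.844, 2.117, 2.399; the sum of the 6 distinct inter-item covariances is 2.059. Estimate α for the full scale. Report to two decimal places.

Σσ²ᵢ = 1.513 + 1.844 + 2.117 + 2.399 = 7.873
Sum of distinct covariances = 2.059
Var(T) = Σσ²ᵢ + 2·Σcov = 7.873 + 2 × 2.059 = 11.991
α = (4/3)·(1 − 7.873/11.991) = 0.46

α = 0.46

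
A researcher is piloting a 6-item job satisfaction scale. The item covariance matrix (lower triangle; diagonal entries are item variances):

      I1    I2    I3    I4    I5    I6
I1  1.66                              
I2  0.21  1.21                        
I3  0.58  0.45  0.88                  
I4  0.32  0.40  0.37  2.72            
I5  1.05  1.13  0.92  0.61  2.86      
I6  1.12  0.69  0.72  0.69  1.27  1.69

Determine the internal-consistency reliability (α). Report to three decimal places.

α = 0.788

Σσᵢ² = 1.66 + 1.21 + 0.88 + 2.72 + 2.86 + 1.69 = 11.02
Σ_{i<j} σ_ij = 10.53
Var(T) = 11.02 + 2 × 10.53 = 32.08
α = (k/(k−1))·(1 − Σσᵢ²/Var(T)) = (6/5)·(1 − 11.02/32.08) = 0.788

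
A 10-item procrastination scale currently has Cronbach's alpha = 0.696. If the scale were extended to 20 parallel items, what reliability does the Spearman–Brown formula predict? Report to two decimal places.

Length factor m = 20/10 = 2.0000
α' = m·α / (1 + (m−1)·α)
   = 20/10 × 0.696 / (1 + (20/10 − 1) × 0.696)
   = 1.3920 / 1.6960 = 0.82

predicted reliability = 0.82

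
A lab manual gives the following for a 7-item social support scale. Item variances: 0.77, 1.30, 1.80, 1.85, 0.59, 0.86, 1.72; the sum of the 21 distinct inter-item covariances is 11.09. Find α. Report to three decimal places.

α = 0.833

ΣVar(i) = 0.77 + 1.30 + 1.80 + 1.85 + 0.59 + 0.86 + 1.72 = 8.89
Sum of distinct covariances = 11.09
Var(T) = ΣVar(i) + 2·Σcov = 8.89 + 2 × 11.09 = 31.07
α = (7/6)·(1 − 8.89/31.07) = 0.833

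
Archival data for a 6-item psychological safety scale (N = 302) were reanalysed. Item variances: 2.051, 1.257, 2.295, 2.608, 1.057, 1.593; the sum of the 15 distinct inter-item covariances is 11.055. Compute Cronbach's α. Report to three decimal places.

Cronbach's α = 0.805

sum of item variances = 2.051 + 1.257 + 2.295 + 2.608 + 1.057 + 1.593 = 10.861
Sum of distinct covariances = 11.055
σ²_T = sum of item variances + 2·Σcov = 10.861 + 2 × 11.055 = 32.971
α = (6/5)·(1 − 10.861/32.971) = 0.805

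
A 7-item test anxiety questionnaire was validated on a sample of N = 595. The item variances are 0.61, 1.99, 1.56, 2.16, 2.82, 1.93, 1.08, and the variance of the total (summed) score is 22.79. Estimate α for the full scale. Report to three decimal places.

α = 0.545

ΣVar(i) = 0.61 + 1.99 + 1.56 + 2.16 + 2.82 + 1.93 + 1.08 = 12.15
α = (k/(k−1))·(1 − ΣVar(i)/Var(T)) = (7/6)·(1 − 12.15/22.79) = 0.545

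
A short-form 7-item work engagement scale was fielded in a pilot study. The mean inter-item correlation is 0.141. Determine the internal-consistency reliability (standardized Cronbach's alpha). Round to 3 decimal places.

standardized Cronbach's alpha = 0.535

Standardized α = k·r̄ / (1 + (k−1)·r̄) = 7 × 0.141 / (1 + 6 × 0.141)
  = 0.9870 / 1.8460 = 0.535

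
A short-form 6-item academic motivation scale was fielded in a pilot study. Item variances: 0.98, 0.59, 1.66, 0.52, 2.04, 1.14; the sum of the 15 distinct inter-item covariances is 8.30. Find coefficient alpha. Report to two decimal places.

ΣVar(i) = 0.98 + 0.59 + 1.66 + 0.52 + 2.04 + 1.14 = 6.93
Sum of distinct covariances = 8.30
σ²_total = ΣVar(i) + 2·Σcov = 6.93 + 2 × 8.30 = 23.53
α = (6/5)·(1 − 6.93/23.53) = 0.85

coefficient alpha = 0.85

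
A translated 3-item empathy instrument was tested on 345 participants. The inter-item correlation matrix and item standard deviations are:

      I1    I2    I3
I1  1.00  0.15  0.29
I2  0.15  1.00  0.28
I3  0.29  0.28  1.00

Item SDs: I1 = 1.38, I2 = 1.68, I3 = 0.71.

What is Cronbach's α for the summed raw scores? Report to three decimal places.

Cronbach's α = 0.405

Σσ²ᵢ = 1.38² + 1.68² + 0.71² = 5.2309
Covariances σ_ij = r_ij · s_i · s_j:
  σ(I1,I2) = 0.15 × 1.38 × 1.68 = 0.3478
  σ(I1,I3) = 0.29 × 1.38 × 0.71 = 0.2841
  σ(I2,I3) = 0.28 × 1.68 × 0.71 = 0.3340
σ²_T = Σσ²ᵢ + 2·Σσ_ij = 5.2309 + 2 × 0.9659 = 7.1627
α = (3/2)·(1 − 5.2309/7.1627) = 0.405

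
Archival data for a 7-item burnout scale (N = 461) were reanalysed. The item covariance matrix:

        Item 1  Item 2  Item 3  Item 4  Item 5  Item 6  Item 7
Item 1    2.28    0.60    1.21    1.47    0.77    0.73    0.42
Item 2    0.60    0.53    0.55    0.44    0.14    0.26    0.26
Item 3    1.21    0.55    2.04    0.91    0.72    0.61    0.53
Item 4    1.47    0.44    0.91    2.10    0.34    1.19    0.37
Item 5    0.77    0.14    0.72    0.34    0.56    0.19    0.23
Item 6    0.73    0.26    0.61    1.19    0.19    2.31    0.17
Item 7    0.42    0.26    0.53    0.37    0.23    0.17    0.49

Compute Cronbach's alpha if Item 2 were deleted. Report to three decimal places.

Remaining items: Item 1, Item 3, Item 4, Item 5, Item 6, Item 7 (k = 6).
sum of item variances = 2.28 + 2.04 + 2.10 + 0.56 + 2.31 + 0.49 = 9.78
Var(T) = 9.78 + 2 × 9.86 = 29.50
α (item deleted) = (6/5)·(1 − 9.78/29.50) = 0.802

α = 0.802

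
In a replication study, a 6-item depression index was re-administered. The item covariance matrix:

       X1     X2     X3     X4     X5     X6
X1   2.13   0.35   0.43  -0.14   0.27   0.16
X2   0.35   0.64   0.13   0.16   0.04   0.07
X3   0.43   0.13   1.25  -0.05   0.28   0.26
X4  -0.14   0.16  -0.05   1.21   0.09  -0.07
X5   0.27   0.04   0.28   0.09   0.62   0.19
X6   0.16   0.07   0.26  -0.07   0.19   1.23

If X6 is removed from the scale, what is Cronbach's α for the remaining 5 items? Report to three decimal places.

Cronbach's α = 0.435

Remaining items: X1, X2, X3, X4, X5 (k = 5).
sum of item variances = 2.13 + 0.64 + 1.25 + 1.21 + 0.62 = 5.85
total variance = 5.85 + 2 × 1.56 = 8.97
α (item deleted) = (5/4)·(1 − 5.85/8.97) = 0.435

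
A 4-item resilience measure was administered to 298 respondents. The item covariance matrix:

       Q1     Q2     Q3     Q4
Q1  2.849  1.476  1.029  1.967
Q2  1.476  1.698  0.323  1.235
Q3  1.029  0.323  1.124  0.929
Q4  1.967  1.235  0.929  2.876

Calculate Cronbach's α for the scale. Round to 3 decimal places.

sum of item variances = 2.849 + 1.698 + 1.124 + 2.876 = 8.547
Sum of the distinct covariances = 6.959
σ²_T = 8.547 + 2 × 6.959 = 22.465
α = (k/(k−1))·(1 − sum of item variances/σ²_T) = (4/3)·(1 − 8.547/22.465) = 0.826

Cronbach's α = 0.826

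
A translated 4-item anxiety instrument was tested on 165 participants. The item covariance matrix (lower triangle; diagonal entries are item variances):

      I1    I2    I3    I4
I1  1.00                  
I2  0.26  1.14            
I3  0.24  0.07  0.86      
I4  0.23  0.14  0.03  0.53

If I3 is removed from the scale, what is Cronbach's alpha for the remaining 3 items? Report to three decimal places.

Cronbach's alpha = 0.481

Remaining items: I1, I2, I4 (k = 3).
sum of item variances = 1.00 + 1.14 + 0.53 = 2.67
Var(T) = 2.67 + 2 × 0.63 = 3.93
α (item deleted) = (3/2)·(1 − 2.67/3.93) = 0.481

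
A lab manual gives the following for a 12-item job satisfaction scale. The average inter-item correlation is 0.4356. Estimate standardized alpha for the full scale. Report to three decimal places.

Standardized α = k·r̄ / (1 + (k−1)·r̄) = 12 × 0.4356 / (1 + 11 × 0.4356)
  = 5.2272 / 5.7916 = 0.903

α = 0.903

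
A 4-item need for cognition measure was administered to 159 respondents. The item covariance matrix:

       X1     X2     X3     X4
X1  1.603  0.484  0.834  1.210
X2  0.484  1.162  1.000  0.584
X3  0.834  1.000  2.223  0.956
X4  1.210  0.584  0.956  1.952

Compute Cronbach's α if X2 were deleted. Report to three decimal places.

α = 0.764

Remaining items: X1, X3, X4 (k = 3).
sum of item variances = 1.603 + 2.223 + 1.952 = 5.778
σ²_total = 5.778 + 2 × 3.000 = 11.778
α (item deleted) = (3/2)·(1 − 5.778/11.778) = 0.764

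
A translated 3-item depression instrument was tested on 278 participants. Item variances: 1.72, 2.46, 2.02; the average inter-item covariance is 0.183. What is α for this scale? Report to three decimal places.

α = 0.226

Σσ²ᵢ = 1.72 + 2.46 + 2.02 = 6.20
Sum of the 3 distinct covariances = 3 × 0.183 = 0.549
total variance = Σσ²ᵢ + 2·Σcov = 6.20 + 2 × 0.549 = 7.298
α = (3/2)·(1 − 6.20/7.298) = 0.226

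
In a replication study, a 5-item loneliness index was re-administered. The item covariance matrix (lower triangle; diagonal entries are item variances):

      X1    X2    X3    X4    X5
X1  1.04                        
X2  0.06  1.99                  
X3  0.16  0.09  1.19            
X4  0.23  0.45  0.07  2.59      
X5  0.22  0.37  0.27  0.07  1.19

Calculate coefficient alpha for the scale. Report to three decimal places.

Σσ²ᵢ = 1.04 + 1.99 + 1.19 + 2.59 + 1.19 = 8.00
Sum of off-diagonal covariances = 1.99
total variance = 8.00 + 2 × 1.99 = 11.98
α = (k/(k−1))·(1 − Σσ²ᵢ/total variance) = (5/4)·(1 − 8.00/11.98) = 0.415

coefficient alpha = 0.415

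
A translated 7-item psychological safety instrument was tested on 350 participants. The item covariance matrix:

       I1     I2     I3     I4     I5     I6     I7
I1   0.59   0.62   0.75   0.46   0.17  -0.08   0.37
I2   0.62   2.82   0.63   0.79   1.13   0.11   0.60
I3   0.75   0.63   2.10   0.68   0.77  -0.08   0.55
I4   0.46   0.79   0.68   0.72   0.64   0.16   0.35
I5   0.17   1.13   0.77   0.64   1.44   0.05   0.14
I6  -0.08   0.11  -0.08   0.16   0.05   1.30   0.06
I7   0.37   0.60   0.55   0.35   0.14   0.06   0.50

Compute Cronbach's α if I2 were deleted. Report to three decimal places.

Remaining items: I1, I3, I4, I5, I6, I7 (k = 6).
sum of item variances = 0.59 + 2.10 + 0.72 + 1.44 + 1.30 + 0.50 = 6.65
total variance = 6.65 + 2 × 4.99 = 16.63
α (item deleted) = (6/5)·(1 − 6.65/16.63) = 0.720

α = 0.720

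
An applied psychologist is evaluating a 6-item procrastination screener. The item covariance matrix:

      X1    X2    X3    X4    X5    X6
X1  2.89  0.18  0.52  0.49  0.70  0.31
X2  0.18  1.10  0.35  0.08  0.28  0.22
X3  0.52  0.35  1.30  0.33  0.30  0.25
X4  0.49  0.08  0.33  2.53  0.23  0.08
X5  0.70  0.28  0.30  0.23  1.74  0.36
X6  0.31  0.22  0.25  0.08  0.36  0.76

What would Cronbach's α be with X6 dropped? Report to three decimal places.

Cronbach's α = 0.525

Remaining items: X1, X2, X3, X4, X5 (k = 5).
sum of item variances = 2.89 + 1.10 + 1.30 + 2.53 + 1.74 = 9.56
σ²_T = 9.56 + 2 × 3.46 = 16.48
α (item deleted) = (5/4)·(1 − 9.56/16.48) = 0.525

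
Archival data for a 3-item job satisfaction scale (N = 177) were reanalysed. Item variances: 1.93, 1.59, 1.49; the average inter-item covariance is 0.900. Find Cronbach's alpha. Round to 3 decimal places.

Cronbach's alpha = 0.778

ΣVar(i) = 1.93 + 1.59 + 1.49 = 5.01
Sum of the 3 distinct covariances = 3 × 0.900 = 2.700
σ²_T = ΣVar(i) + 2·Σcov = 5.01 + 2 × 2.700 = 10.410
α = (3/2)·(1 − 5.01/10.410) = 0.778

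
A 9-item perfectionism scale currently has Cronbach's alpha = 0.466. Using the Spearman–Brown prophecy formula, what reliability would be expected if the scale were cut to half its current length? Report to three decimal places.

predicted reliability = 0.304

Length factor m = 1/2
α' = m·α / (1 − (1−m)·α)
   = 1/2 × 0.466 / (1 − (1 − 1/2) × 0.466)
   = 0.2330 / 0.7670 = 0.304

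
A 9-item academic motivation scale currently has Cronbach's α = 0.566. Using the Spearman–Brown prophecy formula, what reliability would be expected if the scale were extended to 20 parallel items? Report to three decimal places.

Length factor m = 20/9 = 2.2222
α' = m·α / (1 + (m−1)·α)
   = 20/9 × 0.566 / (1 + (20/9 − 1) × 0.566)
   = 1.2578 / 1.6918 = 0.743

predicted reliability = 0.743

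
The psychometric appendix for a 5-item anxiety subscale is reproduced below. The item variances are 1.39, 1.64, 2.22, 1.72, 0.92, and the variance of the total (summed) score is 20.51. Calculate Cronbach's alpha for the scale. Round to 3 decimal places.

Σσ²ᵢ = 1.39 + 1.64 + 2.22 + 1.72 + 0.92 = 7.89
α = (k/(k−1))·(1 − Σσ²ᵢ/σ²_total) = (5/4)·(1 − 7.89/20.51) = 0.769

Cronbach's alpha = 0.769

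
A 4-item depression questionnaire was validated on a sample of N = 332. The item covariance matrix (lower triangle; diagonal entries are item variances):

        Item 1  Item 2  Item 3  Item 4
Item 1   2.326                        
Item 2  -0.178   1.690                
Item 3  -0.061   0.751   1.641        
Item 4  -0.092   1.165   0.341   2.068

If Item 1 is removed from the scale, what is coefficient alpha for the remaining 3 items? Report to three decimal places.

Remaining items: Item 2, Item 3, Item 4 (k = 3).
Σσ²ᵢ = 1.690 + 1.641 + 2.068 = 5.399
total variance = 5.399 + 2 × 2.257 = 9.913
α (item deleted) = (3/2)·(1 − 5.399/9.913) = 0.683

coefficient alpha = 0.683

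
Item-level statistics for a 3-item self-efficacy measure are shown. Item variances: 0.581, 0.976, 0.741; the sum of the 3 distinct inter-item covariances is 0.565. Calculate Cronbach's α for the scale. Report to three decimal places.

α = 0.494

Σσᵢ² = 0.581 + 0.976 + 0.741 = 2.298
Sum of distinct covariances = 0.565
σ²_T = Σσᵢ² + 2·Σcov = 2.298 + 2 × 0.565 = 3.428
α = (3/2)·(1 − 2.298/3.428) = 0.494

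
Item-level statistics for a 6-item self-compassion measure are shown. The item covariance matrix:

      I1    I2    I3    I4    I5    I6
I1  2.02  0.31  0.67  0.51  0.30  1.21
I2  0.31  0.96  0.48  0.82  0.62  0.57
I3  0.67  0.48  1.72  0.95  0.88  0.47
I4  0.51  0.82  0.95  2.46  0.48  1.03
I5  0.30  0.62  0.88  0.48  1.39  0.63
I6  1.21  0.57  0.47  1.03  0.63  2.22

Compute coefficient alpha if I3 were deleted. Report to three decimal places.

Remaining items: I1, I2, I4, I5, I6 (k = 5).
Σσᵢ² = 2.02 + 0.96 + 2.46 + 1.39 + 2.22 = 9.05
σ²_total = 9.05 + 2 × 6.48 = 22.01
α (item deleted) = (5/4)·(1 − 9.05/22.01) = 0.736

coefficient alpha = 0.736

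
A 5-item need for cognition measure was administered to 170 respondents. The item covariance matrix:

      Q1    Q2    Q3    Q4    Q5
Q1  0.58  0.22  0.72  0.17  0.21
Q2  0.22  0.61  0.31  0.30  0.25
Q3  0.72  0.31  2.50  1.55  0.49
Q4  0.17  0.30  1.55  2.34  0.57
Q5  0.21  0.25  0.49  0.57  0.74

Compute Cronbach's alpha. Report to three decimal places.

α = 0.732

ΣVar(i) = 0.58 + 0.61 + 2.50 + 2.34 + 0.74 = 6.77
Sum of the distinct covariances = 4.79
Var(T) = 6.77 + 2 × 4.79 = 16.35
α = (k/(k−1))·(1 − ΣVar(i)/Var(T)) = (5/4)·(1 − 6.77/16.35) = 0.732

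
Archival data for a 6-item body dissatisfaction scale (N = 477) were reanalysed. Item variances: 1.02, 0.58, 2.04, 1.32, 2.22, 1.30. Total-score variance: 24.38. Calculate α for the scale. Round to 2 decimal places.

sum of item variances = 1.02 + 0.58 + 2.04 + 1.32 + 2.22 + 1.30 = 8.48
α = (k/(k−1))·(1 − sum of item variances/total variance) = (6/5)·(1 − 8.48/24.38) = 0.78

α = 0.78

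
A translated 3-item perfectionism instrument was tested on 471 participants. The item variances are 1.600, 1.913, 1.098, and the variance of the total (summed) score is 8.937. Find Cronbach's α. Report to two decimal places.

Σσᵢ² = 1.600 + 1.913 + 1.098 = 4.611
α = (k/(k−1))·(1 − Σσᵢ²/total variance) = (3/2)·(1 − 4.611/8.937) = 0.73

α = 0.73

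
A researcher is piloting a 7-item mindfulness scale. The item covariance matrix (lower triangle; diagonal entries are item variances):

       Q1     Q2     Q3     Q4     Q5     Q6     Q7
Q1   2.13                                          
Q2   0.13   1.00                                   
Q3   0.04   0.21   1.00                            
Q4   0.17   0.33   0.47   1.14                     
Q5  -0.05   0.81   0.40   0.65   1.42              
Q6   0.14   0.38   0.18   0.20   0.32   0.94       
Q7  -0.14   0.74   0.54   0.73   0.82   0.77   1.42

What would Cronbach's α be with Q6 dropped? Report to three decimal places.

Remaining items: Q1, Q2, Q3, Q4, Q5, Q7 (k = 6).
Σσ²ᵢ = 2.13 + 1.00 + 1.00 + 1.14 + 1.42 + 1.42 = 8.11
σ²_total = 8.11 + 2 × 5.85 = 19.81
α (item deleted) = (6/5)·(1 − 8.11/19.81) = 0.709

α = 0.709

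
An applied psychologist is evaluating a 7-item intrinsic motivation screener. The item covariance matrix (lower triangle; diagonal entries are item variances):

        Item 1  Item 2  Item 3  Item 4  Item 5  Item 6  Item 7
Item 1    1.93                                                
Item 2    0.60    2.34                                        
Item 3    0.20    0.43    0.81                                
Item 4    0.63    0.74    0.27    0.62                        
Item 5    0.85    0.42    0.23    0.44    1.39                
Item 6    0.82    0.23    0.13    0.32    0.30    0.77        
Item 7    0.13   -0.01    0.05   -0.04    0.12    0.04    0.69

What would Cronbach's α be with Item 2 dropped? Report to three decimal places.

α = 0.709

Remaining items: Item 1, Item 3, Item 4, Item 5, Item 6, Item 7 (k = 6).
Σσ²ᵢ = 1.93 + 0.81 + 0.62 + 1.39 + 0.77 + 0.69 = 6.21
Var(T) = 6.21 + 2 × 4.49 = 15.19
α (item deleted) = (6/5)·(1 − 6.21/15.19) = 0.709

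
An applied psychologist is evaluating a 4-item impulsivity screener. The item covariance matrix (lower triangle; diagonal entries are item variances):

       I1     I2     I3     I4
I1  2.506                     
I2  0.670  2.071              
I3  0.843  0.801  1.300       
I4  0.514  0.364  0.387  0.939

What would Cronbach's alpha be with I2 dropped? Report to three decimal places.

α = 0.635

Remaining items: I1, I3, I4 (k = 3).
ΣVar(i) = 2.506 + 1.300 + 0.939 = 4.745
σ²_total = 4.745 + 2 × 1.744 = 8.233
α (item deleted) = (3/2)·(1 − 4.745/8.233) = 0.635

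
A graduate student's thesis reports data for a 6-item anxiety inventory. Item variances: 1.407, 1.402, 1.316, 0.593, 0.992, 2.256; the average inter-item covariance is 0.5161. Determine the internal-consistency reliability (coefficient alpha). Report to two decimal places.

α = 0.79

Σσᵢ² = 1.407 + 1.402 + 1.316 + 0.593 + 0.992 + 2.256 = 7.966
Sum of the 15 distinct covariances = 15 × 0.5161 = 7.7415
total variance = Σσᵢ² + 2·Σcov = 7.966 + 2 × 7.7415 = 23.4490
α = (6/5)·(1 − 7.966/23.4490) = 0.79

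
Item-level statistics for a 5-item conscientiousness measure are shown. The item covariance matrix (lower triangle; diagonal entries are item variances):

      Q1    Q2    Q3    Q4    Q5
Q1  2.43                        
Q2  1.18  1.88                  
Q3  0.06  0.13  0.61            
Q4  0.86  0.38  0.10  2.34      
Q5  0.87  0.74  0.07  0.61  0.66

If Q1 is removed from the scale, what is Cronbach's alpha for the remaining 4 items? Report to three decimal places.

Remaining items: Q2, Q3, Q4, Q5 (k = 4).
sum of item variances = 1.88 + 0.61 + 2.34 + 0.66 = 5.49
total variance = 5.49 + 2 × 2.03 = 9.55
α (item deleted) = (4/3)·(1 − 5.49/9.55) = 0.567

Cronbach's alpha = 0.567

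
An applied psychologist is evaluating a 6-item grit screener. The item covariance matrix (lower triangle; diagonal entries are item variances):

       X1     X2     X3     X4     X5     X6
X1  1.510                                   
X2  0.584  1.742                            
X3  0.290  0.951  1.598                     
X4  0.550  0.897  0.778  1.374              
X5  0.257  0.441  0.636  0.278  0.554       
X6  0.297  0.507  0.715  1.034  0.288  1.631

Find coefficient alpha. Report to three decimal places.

sum of item variances = 1.510 + 1.742 + 1.598 + 1.374 + 0.554 + 1.631 = 8.409
Sum of off-diagonal covariances = 8.503
total variance = 8.409 + 2 × 8.503 = 25.415
α = (k/(k−1))·(1 − sum of item variances/total variance) = (6/5)·(1 − 8.409/25.415) = 0.803

coefficient alpha = 0.803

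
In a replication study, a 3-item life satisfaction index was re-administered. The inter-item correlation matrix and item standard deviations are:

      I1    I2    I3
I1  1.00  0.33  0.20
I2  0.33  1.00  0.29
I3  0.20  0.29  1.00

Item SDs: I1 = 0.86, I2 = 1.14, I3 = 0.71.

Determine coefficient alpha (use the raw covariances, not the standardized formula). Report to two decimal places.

Σσ²ᵢ = 0.86² + 1.14² + 0.71² = 2.5433
Covariances σ_ij = r_ij · s_i · s_j:
  σ(I1,I2) = 0.33 × 0.86 × 1.14 = 0.3235
  σ(I1,I3) = 0.20 × 0.86 × 0.71 = 0.1221
  σ(I2,I3) = 0.29 × 1.14 × 0.71 = 0.2347
σ²_T = Σσ²ᵢ + 2·Σσ_ij = 2.5433 + 2 × 0.6803 = 3.9039
α = (3/2)·(1 − 2.5433/3.9039) = 0.52

coefficient alpha = 0.52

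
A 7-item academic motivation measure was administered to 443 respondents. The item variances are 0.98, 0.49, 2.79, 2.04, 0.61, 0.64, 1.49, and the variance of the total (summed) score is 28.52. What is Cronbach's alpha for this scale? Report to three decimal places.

α = 0.797

Σσᵢ² = 0.98 + 0.49 + 2.79 + 2.04 + 0.61 + 0.64 + 1.49 = 9.04
α = (k/(k−1))·(1 − Σσᵢ²/σ²_T) = (7/6)·(1 − 9.04/28.52) = 0.797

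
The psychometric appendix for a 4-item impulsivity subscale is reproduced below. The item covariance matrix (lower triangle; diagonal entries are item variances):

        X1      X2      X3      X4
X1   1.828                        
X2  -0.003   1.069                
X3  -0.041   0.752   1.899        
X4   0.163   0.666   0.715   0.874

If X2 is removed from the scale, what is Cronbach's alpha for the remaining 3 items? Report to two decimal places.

α = 0.40

Remaining items: X1, X3, X4 (k = 3).
Σσᵢ² = 1.828 + 1.899 + 0.874 = 4.601
total variance = 4.601 + 2 × 0.837 = 6.275
α (item deleted) = (3/2)·(1 − 4.601/6.275) = 0.40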